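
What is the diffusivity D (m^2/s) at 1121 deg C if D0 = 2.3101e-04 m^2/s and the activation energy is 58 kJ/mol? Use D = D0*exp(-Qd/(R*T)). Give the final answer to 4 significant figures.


D = D0 * exp(-Qd / (R*T))
T = 1394.15 K
D = 2.3101e-04 * exp(-58e3 / (8.314 * 1394.15))
D = 1.55e-06 m^2/s


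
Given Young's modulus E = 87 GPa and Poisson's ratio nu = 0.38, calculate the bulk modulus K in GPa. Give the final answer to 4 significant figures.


K = E / (3*(1-2*nu))
K = 87 / (3*(1-2*0.38))
K = 120.8 GPa


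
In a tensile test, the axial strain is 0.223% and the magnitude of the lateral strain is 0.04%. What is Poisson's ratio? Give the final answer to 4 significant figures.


nu = -epsilon_lat / epsilon_axial
Lateral strain is contraction (negative), so using magnitudes:
nu = 0.04 / 0.223
nu = 0.1794


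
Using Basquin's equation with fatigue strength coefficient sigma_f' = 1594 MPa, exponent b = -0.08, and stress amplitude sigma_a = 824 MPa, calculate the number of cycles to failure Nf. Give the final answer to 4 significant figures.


sigma_a = sigma_f' * (2*Nf)^b
2*Nf = (sigma_a / sigma_f')^(1/b)
2*Nf = (824 / 1594)^(1/-0.08)
2*Nf = 3819.56
Nf = 1910 cycles


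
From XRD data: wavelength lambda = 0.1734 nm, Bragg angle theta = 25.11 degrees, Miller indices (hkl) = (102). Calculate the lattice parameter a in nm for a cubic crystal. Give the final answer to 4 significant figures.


d = lambda / (2*sin(theta))
d = 0.1734 / (2*sin(25.11 deg))
d = 0.204309 nm
a = d * sqrt(h^2+k^2+l^2) = 0.204309 * sqrt(5)
a = 0.4568 nm


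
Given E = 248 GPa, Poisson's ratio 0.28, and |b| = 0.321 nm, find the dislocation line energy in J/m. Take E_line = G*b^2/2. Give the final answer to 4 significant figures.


Step 1: G = E / (2*(1+nu))
G = 248 / (2*(1+0.28)) = 96.875 GPa = 9.6875e+10 Pa
Step 2: E_line = G*b^2/2
b = 0.321 nm = 3.21e-10 m
E_line = 0.5 * 9.6875e+10 * (3.21e-10)^2 = 4.991e-09 J/m


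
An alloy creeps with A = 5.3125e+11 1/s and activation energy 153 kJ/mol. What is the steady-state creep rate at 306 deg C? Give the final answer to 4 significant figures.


rate = A * exp(-Q / (R*T))
T = 306 + 273.15 = 579.15 K
rate = 5.3125e+11 * exp(-153e3 / (8.314 * 579.15))
rate = 8.422e-03 1/s


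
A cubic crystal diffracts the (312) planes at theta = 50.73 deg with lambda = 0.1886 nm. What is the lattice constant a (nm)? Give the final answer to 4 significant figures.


d = lambda / (2*sin(theta))
d = 0.1886 / (2*sin(50.73 deg))
d = 0.121808 nm
a = d * sqrt(h^2+k^2+l^2) = 0.121808 * sqrt(14)
a = 0.4558 nm


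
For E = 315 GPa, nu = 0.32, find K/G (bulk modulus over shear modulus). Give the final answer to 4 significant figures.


G = E / (2*(1+nu))
G = 315 / (2*(1+0.32)) = 119.318 GPa
K = E / (3*(1-2*nu))
K = 315 / (3*(1-2*0.32)) = 291.667 GPa
K/G = 291.667 / 119.318 = 2.444


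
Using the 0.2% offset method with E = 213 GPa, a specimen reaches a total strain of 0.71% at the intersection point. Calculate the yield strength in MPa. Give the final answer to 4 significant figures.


Offset strain = 0.002
Elastic strain at yield = total_strain - offset = 7.1e-03 - 0.002 = 5.1e-03
sigma_y = E * elastic_strain = 213000 * 5.1e-03
sigma_y = 1086 MPa


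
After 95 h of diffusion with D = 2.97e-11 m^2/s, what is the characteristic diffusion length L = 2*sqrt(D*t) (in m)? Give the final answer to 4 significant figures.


t = 95 hr = 342000 s
Diffusion length = 2*sqrt(D*t)
= 2*sqrt(2.97e-11 * 342000)
= 6.374e-03 m


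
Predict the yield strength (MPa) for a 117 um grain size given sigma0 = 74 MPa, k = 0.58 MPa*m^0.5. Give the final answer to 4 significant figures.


sigma_y = sigma0 + k / sqrt(d)
d = 117 um = 1.17e-04 m
sigma_y = 74 + 0.58 / sqrt(1.17e-04)
sigma_y = 127.6 MPa


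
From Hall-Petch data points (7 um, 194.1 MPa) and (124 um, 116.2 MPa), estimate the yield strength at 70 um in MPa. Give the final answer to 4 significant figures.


sigma_y = sigma0 + k / sqrt(d)
1/sqrt(d1) = 1/sqrt(7e-06) = 377.964;  1/sqrt(d2) = 89.8027
k = (sigma1 - sigma2) / (1/sqrt(d1) - 1/sqrt(d2)) = (194.1 - 116.2) / (377.964 - 89.8027) = 0.270334 MPa*m^0.5
sigma0 = sigma1 - k/sqrt(d1) = 194.1 - 0.270334*377.964 = 91.9233 MPa
sigma_y(d3) = 91.9233 + 0.270334 / sqrt(7e-05) = 124.2 MPa


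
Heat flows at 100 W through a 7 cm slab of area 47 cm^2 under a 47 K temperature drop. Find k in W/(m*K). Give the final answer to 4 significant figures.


k = Q*L / (A*dT)
L = 0.07 m, A = 4.7e-03 m^2
k = 100 * 0.07 / (4.7e-03 * 47)
k = 31.69 W/(m*K)


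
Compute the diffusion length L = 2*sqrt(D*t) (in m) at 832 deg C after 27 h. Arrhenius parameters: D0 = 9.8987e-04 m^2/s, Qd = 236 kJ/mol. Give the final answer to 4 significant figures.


Step 1: D = D0 * exp(-Qd/(R*T))
T = 1105.15 K
D = 9.8987e-04 * exp(-236e3 / (8.314 * 1105.15)) = 6.92937e-15 m^2/s
Step 2: L = 2*sqrt(D*t)
t = 27 h = 97200 s
L = 2*sqrt(6.92937e-15 * 97200) = 5.191e-05 m


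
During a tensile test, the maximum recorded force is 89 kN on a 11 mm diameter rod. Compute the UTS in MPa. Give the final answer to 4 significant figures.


A0 = pi*(d/2)^2 = pi*(11/2)^2 = 95.0332 mm^2
UTS = F_max / A0 = 89*1000 / 95.0332
UTS = 936.5 MPa


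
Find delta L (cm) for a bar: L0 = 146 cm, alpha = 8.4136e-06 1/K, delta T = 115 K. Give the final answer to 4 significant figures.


dL = L0 * alpha * dT
dL = 146 * 8.4136e-06 * 115
dL = 0.1413 cm


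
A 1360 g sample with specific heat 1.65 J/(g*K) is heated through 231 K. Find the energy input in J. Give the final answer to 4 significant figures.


Q = m * cp * dT
Q = 1360 * 1.65 * 231
Q = 518400 J


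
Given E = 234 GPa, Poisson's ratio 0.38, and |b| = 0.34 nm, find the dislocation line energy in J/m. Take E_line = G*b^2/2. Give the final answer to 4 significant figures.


Step 1: G = E / (2*(1+nu))
G = 234 / (2*(1+0.38)) = 84.7826 GPa = 8.47826e+10 Pa
Step 2: E_line = G*b^2/2
b = 0.34 nm = 3.4e-10 m
E_line = 0.5 * 8.47826e+10 * (3.4e-10)^2 = 4.9e-09 J/m


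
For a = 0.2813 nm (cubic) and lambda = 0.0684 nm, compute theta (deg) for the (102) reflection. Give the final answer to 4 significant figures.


d = a / sqrt(h^2+k^2+l^2)
d = 0.2813 / sqrt(5) = 0.125801 nm
lambda = 2*d*sin(theta)  =>  sin(theta) = lambda / (2*d)
sin(theta) = 0.0684 / (2 * 0.125801) = 0.271858
theta = 15.77 deg


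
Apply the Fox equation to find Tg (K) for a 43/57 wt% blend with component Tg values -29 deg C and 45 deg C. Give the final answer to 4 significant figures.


1/Tg = w1/Tg1 + w2/Tg2 (in Kelvin)
Tg1 = 244.15 K, Tg2 = 318.15 K
1/Tg = 0.43/244.15 + 0.57/318.15
Tg = 281.5 K


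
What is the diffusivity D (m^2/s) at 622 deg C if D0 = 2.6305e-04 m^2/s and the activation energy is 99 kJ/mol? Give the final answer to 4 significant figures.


D = D0 * exp(-Qd / (R*T))
T = 895.15 K
D = 2.6305e-04 * exp(-99e3 / (8.314 * 895.15))
D = 4.394e-10 m^2/s


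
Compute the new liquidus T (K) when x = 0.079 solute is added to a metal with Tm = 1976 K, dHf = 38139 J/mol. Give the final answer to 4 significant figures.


dT = R*Tm^2*x / dHf
dT = 8.314 * 1976^2 * 0.079 / 38139
dT = 67.2422 K
T_new = 1976 - 67.2422 = 1909 K


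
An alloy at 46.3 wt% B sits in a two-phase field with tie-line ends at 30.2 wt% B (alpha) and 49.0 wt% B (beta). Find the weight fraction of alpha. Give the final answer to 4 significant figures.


f_alpha = (C_beta - C0) / (C_beta - C_alpha)
f_alpha = (49.0 - 46.3) / (49.0 - 30.2)
f_alpha = 0.1436


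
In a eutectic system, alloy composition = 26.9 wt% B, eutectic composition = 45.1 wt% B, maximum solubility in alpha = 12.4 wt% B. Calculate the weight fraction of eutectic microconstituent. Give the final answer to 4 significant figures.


f_primary = (C_e - C0) / (C_e - C_alpha_max)
f_primary = (45.1 - 26.9) / (45.1 - 12.4)
f_primary = 0.556575
f_eutectic = 1 - 0.556575 = 0.4434


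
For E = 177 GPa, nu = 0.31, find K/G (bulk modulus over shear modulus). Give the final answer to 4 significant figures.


G = E / (2*(1+nu))
G = 177 / (2*(1+0.31)) = 67.5573 GPa
K = E / (3*(1-2*nu))
K = 177 / (3*(1-2*0.31)) = 155.263 GPa
K/G = 155.263 / 67.5573 = 2.298


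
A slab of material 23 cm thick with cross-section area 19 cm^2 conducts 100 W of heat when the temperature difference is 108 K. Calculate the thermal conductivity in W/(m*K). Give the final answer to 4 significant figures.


k = Q*L / (A*dT)
L = 0.23 m, A = 1.9e-03 m^2
k = 100 * 0.23 / (1.9e-03 * 108)
k = 112.1 W/(m*K)


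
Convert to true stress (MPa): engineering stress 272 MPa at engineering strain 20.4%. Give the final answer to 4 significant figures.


sigma_true = sigma_eng * (1 + epsilon_eng)
sigma_true = 272 * (1 + 0.204)
sigma_true = 327.5 MPa


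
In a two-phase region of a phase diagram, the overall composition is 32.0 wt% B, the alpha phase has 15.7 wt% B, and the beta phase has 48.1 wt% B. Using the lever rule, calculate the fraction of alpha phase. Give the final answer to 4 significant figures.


f_alpha = (C_beta - C0) / (C_beta - C_alpha)
f_alpha = (48.1 - 32.0) / (48.1 - 15.7)
f_alpha = 0.4969


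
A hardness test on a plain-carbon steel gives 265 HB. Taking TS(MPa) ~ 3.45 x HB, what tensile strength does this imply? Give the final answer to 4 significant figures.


TS (MPa) = 3.45 * HB
TS = 3.45 * 265
TS = 914.3 MPa


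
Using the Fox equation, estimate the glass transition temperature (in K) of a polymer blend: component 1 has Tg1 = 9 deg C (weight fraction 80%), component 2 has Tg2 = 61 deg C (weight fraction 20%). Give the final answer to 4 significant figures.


1/Tg = w1/Tg1 + w2/Tg2 (in Kelvin)
Tg1 = 282.15 K, Tg2 = 334.15 K
1/Tg = 0.8/282.15 + 0.2/334.15
Tg = 291.2 K


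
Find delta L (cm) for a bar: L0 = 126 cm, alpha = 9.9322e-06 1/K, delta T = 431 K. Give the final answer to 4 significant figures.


dL = L0 * alpha * dT
dL = 126 * 9.9322e-06 * 431
dL = 0.5394 cm


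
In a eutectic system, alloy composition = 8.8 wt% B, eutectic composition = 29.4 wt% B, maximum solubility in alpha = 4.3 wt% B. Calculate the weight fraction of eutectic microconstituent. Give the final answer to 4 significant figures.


f_primary = (C_e - C0) / (C_e - C_alpha_max)
f_primary = (29.4 - 8.8) / (29.4 - 4.3)
f_primary = 0.820717
f_eutectic = 1 - 0.820717 = 0.1793


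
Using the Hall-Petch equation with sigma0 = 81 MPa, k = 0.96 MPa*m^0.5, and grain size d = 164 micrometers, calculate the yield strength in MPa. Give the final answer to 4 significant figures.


sigma_y = sigma0 + k / sqrt(d)
d = 164 um = 1.64e-04 m
sigma_y = 81 + 0.96 / sqrt(1.64e-04)
sigma_y = 156 MPa


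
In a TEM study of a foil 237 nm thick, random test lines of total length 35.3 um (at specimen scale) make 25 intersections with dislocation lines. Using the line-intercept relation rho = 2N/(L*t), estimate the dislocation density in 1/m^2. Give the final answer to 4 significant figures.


rho = 2N / (L * t)
L = 35.3 um = 3.53e-05 m, t = 237 nm = 2.37e-07 m
rho = 2 * 25 / (3.53e-05 * 2.37e-07)
rho = 5.977e+12 1/m^2


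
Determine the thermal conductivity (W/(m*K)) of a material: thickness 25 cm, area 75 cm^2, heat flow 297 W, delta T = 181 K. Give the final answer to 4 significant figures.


k = Q*L / (A*dT)
L = 0.25 m, A = 7.5e-03 m^2
k = 297 * 0.25 / (7.5e-03 * 181)
k = 54.7 W/(m*K)


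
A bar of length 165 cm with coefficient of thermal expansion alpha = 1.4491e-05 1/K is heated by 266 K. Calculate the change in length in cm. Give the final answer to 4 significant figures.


dL = L0 * alpha * dT
dL = 165 * 1.4491e-05 * 266
dL = 0.636 cm


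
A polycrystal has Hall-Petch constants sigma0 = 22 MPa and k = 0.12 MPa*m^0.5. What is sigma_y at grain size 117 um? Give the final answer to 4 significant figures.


sigma_y = sigma0 + k / sqrt(d)
d = 117 um = 1.17e-04 m
sigma_y = 22 + 0.12 / sqrt(1.17e-04)
sigma_y = 33.09 MPa


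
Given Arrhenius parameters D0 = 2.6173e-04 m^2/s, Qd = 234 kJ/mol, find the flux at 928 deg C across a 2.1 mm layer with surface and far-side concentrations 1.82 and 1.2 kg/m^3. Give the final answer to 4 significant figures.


Step 1: D = D0 * exp(-Qd/(R*T))
T = 928 + 273.15 = 1201.15 K
D = 2.6173e-04 * exp(-234e3 / (8.314 * 1201.15)) = 1.74375e-14 m^2/s
Step 2: J = D * (C1 - C2) / dx
J = 1.74375e-14 * (1.82 - 1.2) / 2.1e-03
J = 5.148e-12 kg/(m^2*s)


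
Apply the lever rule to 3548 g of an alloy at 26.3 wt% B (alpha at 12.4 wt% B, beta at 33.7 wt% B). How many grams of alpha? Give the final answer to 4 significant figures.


f_alpha = (C_beta - C0) / (C_beta - C_alpha)
f_alpha = (33.7 - 26.3) / (33.7 - 12.4) = 0.347418
m_alpha = f_alpha * m_total = 0.347418 * 3548 = 1233 g


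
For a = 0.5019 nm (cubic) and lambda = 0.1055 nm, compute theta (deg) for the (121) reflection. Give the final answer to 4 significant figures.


d = a / sqrt(h^2+k^2+l^2)
d = 0.5019 / sqrt(6) = 0.2049 nm
lambda = 2*d*sin(theta)  =>  sin(theta) = lambda / (2*d)
sin(theta) = 0.1055 / (2 * 0.2049) = 0.257443
theta = 14.92 deg


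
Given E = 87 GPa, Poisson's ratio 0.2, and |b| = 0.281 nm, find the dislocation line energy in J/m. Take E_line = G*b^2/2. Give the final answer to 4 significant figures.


Step 1: G = E / (2*(1+nu))
G = 87 / (2*(1+0.2)) = 36.25 GPa = 3.625e+10 Pa
Step 2: E_line = G*b^2/2
b = 0.281 nm = 2.81e-10 m
E_line = 0.5 * 3.625e+10 * (2.81e-10)^2 = 1.431e-09 J/m


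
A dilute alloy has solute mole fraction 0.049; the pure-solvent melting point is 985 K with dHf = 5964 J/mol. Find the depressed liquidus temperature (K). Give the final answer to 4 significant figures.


dT = R*Tm^2*x / dHf
dT = 8.314 * 985^2 * 0.049 / 5964
dT = 66.2737 K
T_new = 985 - 66.2737 = 918.7 K


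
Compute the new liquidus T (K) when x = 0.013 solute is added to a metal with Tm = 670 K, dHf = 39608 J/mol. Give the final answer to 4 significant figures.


dT = R*Tm^2*x / dHf
dT = 8.314 * 670^2 * 0.013 / 39608
dT = 1.22495 K
T_new = 670 - 1.22495 = 668.8 K


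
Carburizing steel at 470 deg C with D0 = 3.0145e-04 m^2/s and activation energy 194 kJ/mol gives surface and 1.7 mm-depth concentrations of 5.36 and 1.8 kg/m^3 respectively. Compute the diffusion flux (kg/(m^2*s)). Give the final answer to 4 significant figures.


Step 1: D = D0 * exp(-Qd/(R*T))
T = 470 + 273.15 = 743.15 K
D = 3.0145e-04 * exp(-194e3 / (8.314 * 743.15)) = 6.9634e-18 m^2/s
Step 2: J = D * (C1 - C2) / dx
J = 6.9634e-18 * (5.36 - 1.8) / 1.7e-03
J = 1.458e-14 kg/(m^2*s)


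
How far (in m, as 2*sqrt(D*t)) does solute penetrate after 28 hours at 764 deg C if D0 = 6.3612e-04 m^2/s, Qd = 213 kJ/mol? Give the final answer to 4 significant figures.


Step 1: D = D0 * exp(-Qd/(R*T))
T = 1037.15 K
D = 6.3612e-04 * exp(-213e3 / (8.314 * 1037.15)) = 1.19041e-14 m^2/s
Step 2: L = 2*sqrt(D*t)
t = 28 h = 100800 s
L = 2*sqrt(1.19041e-14 * 100800) = 6.928e-05 m


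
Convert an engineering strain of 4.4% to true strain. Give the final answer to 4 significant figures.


epsilon_true = ln(1 + epsilon_eng)
epsilon_true = ln(1 + 0.044)
epsilon_true = 0.04306


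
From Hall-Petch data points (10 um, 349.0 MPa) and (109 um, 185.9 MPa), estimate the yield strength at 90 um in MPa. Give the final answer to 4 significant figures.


sigma_y = sigma0 + k / sqrt(d)
1/sqrt(d1) = 1/sqrt(1e-05) = 316.228;  1/sqrt(d2) = 95.7826
k = (sigma1 - sigma2) / (1/sqrt(d1) - 1/sqrt(d2)) = (349.0 - 185.9) / (316.228 - 95.7826) = 0.739867 MPa*m^0.5
sigma0 = sigma1 - k/sqrt(d1) = 349.0 - 0.739867*316.228 = 115.034 MPa
sigma_y(d3) = 115.034 + 0.739867 / sqrt(9e-05) = 193 MPa


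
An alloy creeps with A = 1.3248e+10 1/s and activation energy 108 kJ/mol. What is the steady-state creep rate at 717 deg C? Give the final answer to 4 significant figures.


rate = A * exp(-Q / (R*T))
T = 717 + 273.15 = 990.15 K
rate = 1.3248e+10 * exp(-108e3 / (8.314 * 990.15))
rate = 26580 1/s


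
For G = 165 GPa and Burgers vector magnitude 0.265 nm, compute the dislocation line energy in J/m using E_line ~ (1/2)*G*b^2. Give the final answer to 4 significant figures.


E = G*b^2/2
b = 0.265 nm = 2.65e-10 m
G = 165 GPa = 1.65e+11 Pa
E = 0.5 * 1.65e+11 * (2.65e-10)^2
E = 5.794e-09 J/m


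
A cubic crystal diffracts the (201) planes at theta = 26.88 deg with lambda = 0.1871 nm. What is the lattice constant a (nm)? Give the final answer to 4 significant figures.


d = lambda / (2*sin(theta))
d = 0.1871 / (2*sin(26.88 deg))
d = 0.206913 nm
a = d * sqrt(h^2+k^2+l^2) = 0.206913 * sqrt(5)
a = 0.4627 nm


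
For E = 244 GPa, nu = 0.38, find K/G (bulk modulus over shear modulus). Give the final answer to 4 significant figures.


G = E / (2*(1+nu))
G = 244 / (2*(1+0.38)) = 88.4058 GPa
K = E / (3*(1-2*nu))
K = 244 / (3*(1-2*0.38)) = 338.889 GPa
K/G = 338.889 / 88.4058 = 3.833


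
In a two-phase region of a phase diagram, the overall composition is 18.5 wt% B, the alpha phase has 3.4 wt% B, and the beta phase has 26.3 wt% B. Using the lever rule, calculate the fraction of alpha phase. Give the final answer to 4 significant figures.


f_alpha = (C_beta - C0) / (C_beta - C_alpha)
f_alpha = (26.3 - 18.5) / (26.3 - 3.4)
f_alpha = 0.3406


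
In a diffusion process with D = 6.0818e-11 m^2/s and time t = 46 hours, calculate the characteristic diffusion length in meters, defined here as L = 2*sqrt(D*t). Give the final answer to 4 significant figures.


t = 46 hr = 165600 s
Diffusion length = 2*sqrt(D*t)
= 2*sqrt(6.0818e-11 * 165600)
= 6.347e-03 m


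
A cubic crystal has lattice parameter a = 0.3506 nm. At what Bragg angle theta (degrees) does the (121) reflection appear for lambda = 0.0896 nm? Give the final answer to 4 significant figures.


d = a / sqrt(h^2+k^2+l^2)
d = 0.3506 / sqrt(6) = 0.143132 nm
lambda = 2*d*sin(theta)  =>  sin(theta) = lambda / (2*d)
sin(theta) = 0.0896 / (2 * 0.143132) = 0.312998
theta = 18.24 deg


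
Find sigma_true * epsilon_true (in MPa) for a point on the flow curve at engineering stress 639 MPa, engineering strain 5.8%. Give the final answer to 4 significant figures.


sigma_true = sigma_eng * (1 + epsilon_eng)
sigma_true = 639 * (1 + 0.058) = 676.062 MPa
epsilon_true = ln(1 + epsilon_eng)
epsilon_true = ln(1 + 0.058) = 0.0563803
sigma_true * epsilon_true = 676.062 * 0.0563803 = 38.12 MPa


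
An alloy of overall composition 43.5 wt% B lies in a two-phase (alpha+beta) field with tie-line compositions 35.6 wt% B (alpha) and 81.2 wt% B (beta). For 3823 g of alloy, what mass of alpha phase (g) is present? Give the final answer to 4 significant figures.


f_alpha = (C_beta - C0) / (C_beta - C_alpha)
f_alpha = (81.2 - 43.5) / (81.2 - 35.6) = 0.826754
m_alpha = f_alpha * m_total = 0.826754 * 3823 = 3161 g


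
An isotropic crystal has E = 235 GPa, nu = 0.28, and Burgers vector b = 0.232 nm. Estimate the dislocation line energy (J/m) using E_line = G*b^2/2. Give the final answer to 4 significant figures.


Step 1: G = E / (2*(1+nu))
G = 235 / (2*(1+0.28)) = 91.7969 GPa = 9.17969e+10 Pa
Step 2: E_line = G*b^2/2
b = 0.232 nm = 2.32e-10 m
E_line = 0.5 * 9.17969e+10 * (2.32e-10)^2 = 2.47e-09 J/m


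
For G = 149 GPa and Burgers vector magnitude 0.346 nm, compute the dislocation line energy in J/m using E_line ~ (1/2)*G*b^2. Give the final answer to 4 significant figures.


E = G*b^2/2
b = 0.346 nm = 3.46e-10 m
G = 149 GPa = 1.49e+11 Pa
E = 0.5 * 1.49e+11 * (3.46e-10)^2
E = 8.919e-09 J/m


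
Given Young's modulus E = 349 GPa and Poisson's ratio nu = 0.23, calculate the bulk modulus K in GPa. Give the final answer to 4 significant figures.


K = E / (3*(1-2*nu))
K = 349 / (3*(1-2*0.23))
K = 215.4 GPa


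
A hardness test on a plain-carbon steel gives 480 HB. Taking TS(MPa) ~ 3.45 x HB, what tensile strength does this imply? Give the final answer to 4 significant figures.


TS (MPa) = 3.45 * HB
TS = 3.45 * 480
TS = 1656 MPa


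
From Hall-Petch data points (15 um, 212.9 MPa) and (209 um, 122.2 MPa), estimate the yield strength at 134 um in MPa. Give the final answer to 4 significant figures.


sigma_y = sigma0 + k / sqrt(d)
1/sqrt(d1) = 1/sqrt(1.5e-05) = 258.199;  1/sqrt(d2) = 69.1714
k = (sigma1 - sigma2) / (1/sqrt(d1) - 1/sqrt(d2)) = (212.9 - 122.2) / (258.199 - 69.1714) = 0.479825 MPa*m^0.5
sigma0 = sigma1 - k/sqrt(d1) = 212.9 - 0.479825*258.199 = 89.0098 MPa
sigma_y(d3) = 89.0098 + 0.479825 / sqrt(1.34e-04) = 130.5 MPa


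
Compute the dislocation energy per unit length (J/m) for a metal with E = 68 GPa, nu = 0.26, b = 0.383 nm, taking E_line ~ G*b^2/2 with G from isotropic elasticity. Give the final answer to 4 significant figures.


Step 1: G = E / (2*(1+nu))
G = 68 / (2*(1+0.26)) = 26.9841 GPa = 2.69841e+10 Pa
Step 2: E_line = G*b^2/2
b = 0.383 nm = 3.83e-10 m
E_line = 0.5 * 2.69841e+10 * (3.83e-10)^2 = 1.979e-09 J/m


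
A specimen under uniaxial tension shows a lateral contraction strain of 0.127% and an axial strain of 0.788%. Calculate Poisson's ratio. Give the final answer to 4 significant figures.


nu = -epsilon_lat / epsilon_axial
Lateral strain is contraction (negative), so using magnitudes:
nu = 0.127 / 0.788
nu = 0.1612


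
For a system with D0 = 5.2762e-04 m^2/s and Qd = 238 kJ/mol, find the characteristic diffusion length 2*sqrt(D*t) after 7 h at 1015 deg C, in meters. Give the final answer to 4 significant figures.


Step 1: D = D0 * exp(-Qd/(R*T))
T = 1288.15 K
D = 5.2762e-04 * exp(-238e3 / (8.314 * 1288.15)) = 1.17772e-13 m^2/s
Step 2: L = 2*sqrt(D*t)
t = 7 h = 25200 s
L = 2*sqrt(1.17772e-13 * 25200) = 1.09e-04 m


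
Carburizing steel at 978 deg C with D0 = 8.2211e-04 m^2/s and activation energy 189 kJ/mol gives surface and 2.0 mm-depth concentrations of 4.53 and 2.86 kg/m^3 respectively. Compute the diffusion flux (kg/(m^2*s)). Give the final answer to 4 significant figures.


Step 1: D = D0 * exp(-Qd/(R*T))
T = 978 + 273.15 = 1251.15 K
D = 8.2211e-04 * exp(-189e3 / (8.314 * 1251.15)) = 1.05688e-11 m^2/s
Step 2: J = D * (C1 - C2) / dx
J = 1.05688e-11 * (4.53 - 2.86) / 2e-03
J = 8.825e-09 kg/(m^2*s)


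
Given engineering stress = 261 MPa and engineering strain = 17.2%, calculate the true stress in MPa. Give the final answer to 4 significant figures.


sigma_true = sigma_eng * (1 + epsilon_eng)
sigma_true = 261 * (1 + 0.172)
sigma_true = 305.9 MPa


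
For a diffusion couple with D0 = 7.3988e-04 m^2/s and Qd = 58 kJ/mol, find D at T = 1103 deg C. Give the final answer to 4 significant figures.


D = D0 * exp(-Qd / (R*T))
T = 1376.15 K
D = 7.3988e-04 * exp(-58e3 / (8.314 * 1376.15))
D = 4.651e-06 m^2/s


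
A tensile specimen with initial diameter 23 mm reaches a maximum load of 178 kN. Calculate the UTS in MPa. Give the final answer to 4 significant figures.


A0 = pi*(d/2)^2 = pi*(23/2)^2 = 415.476 mm^2
UTS = F_max / A0 = 178*1000 / 415.476
UTS = 428.4 MPa


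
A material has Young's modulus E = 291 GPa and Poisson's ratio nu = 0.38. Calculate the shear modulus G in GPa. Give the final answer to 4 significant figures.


G = E / (2*(1+nu))
G = 291 / (2*(1+0.38))
G = 105.4 GPa


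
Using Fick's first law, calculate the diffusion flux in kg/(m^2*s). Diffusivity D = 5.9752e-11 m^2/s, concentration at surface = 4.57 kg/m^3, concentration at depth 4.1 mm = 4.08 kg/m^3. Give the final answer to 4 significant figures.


J = -D * (dC/dx) = D * (C1 - C2) / dx
J = 5.9752e-11 * (4.57 - 4.08) / 4.1e-03
J = 7.141e-09 kg/(m^2*s)


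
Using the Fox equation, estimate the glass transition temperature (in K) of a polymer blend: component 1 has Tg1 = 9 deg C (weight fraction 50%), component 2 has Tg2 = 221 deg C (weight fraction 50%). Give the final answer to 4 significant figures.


1/Tg = w1/Tg1 + w2/Tg2 (in Kelvin)
Tg1 = 282.15 K, Tg2 = 494.15 K
1/Tg = 0.5/282.15 + 0.5/494.15
Tg = 359.2 K


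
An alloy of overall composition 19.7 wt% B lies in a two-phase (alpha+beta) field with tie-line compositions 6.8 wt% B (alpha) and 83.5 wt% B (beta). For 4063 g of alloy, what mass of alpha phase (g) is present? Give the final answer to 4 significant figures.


f_alpha = (C_beta - C0) / (C_beta - C_alpha)
f_alpha = (83.5 - 19.7) / (83.5 - 6.8) = 0.831812
m_alpha = f_alpha * m_total = 0.831812 * 4063 = 3380 g


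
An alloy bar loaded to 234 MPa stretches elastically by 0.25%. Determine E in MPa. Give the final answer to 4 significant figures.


E = sigma / epsilon
epsilon = 0.25% = 2.5e-03
E = 234 / 2.5e-03
E = 93600 MPa


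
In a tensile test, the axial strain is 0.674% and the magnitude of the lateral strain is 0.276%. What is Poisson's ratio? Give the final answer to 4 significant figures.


nu = -epsilon_lat / epsilon_axial
Lateral strain is contraction (negative), so using magnitudes:
nu = 0.276 / 0.674
nu = 0.4095


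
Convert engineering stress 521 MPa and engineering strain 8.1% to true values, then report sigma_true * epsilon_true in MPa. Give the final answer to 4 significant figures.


sigma_true = sigma_eng * (1 + epsilon_eng)
sigma_true = 521 * (1 + 0.081) = 563.201 MPa
epsilon_true = ln(1 + epsilon_eng)
epsilon_true = ln(1 + 0.081) = 0.0778865
sigma_true * epsilon_true = 563.201 * 0.0778865 = 43.87 MPa


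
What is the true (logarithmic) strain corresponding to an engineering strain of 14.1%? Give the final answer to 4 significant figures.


epsilon_true = ln(1 + epsilon_eng)
epsilon_true = ln(1 + 0.141)
epsilon_true = 0.1319


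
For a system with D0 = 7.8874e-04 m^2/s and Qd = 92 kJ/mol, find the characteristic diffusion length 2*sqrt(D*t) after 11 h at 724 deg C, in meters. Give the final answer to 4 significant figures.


Step 1: D = D0 * exp(-Qd/(R*T))
T = 997.15 K
D = 7.8874e-04 * exp(-92e3 / (8.314 * 997.15)) = 1.19519e-08 m^2/s
Step 2: L = 2*sqrt(D*t)
t = 11 h = 39600 s
L = 2*sqrt(1.19519e-08 * 39600) = 0.04351 m


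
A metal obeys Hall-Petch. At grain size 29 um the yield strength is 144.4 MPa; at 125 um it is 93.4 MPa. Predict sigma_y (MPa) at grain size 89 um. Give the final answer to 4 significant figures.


sigma_y = sigma0 + k / sqrt(d)
1/sqrt(d1) = 1/sqrt(2.9e-05) = 185.695;  1/sqrt(d2) = 89.4427
k = (sigma1 - sigma2) / (1/sqrt(d1) - 1/sqrt(d2)) = (144.4 - 93.4) / (185.695 - 89.4427) = 0.529856 MPa*m^0.5
sigma0 = sigma1 - k/sqrt(d1) = 144.4 - 0.529856*185.695 = 46.0083 MPa
sigma_y(d3) = 46.0083 + 0.529856 / sqrt(8.9e-05) = 102.2 MPa


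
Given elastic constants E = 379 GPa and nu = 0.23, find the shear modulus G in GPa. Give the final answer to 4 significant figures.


G = E / (2*(1+nu))
G = 379 / (2*(1+0.23))
G = 154.1 GPa


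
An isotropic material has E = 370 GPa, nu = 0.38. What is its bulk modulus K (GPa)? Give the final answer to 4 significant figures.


K = E / (3*(1-2*nu))
K = 370 / (3*(1-2*0.38))
K = 513.9 GPa


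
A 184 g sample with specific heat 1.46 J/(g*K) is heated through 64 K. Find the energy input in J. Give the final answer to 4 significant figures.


Q = m * cp * dT
Q = 184 * 1.46 * 64
Q = 17190 J


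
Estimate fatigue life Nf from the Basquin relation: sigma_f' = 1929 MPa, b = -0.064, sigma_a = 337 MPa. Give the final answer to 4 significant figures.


sigma_a = sigma_f' * (2*Nf)^b
2*Nf = (sigma_a / sigma_f')^(1/b)
2*Nf = (337 / 1929)^(1/-0.064)
2*Nf = 6.90397e+11
Nf = 3.452e+11 cycles


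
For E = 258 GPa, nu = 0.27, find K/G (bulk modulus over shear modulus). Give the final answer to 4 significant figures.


G = E / (2*(1+nu))
G = 258 / (2*(1+0.27)) = 101.575 GPa
K = E / (3*(1-2*nu))
K = 258 / (3*(1-2*0.27)) = 186.957 GPa
K/G = 186.957 / 101.575 = 1.841


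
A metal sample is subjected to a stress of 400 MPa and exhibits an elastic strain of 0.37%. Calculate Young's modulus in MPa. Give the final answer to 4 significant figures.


E = sigma / epsilon
epsilon = 0.37% = 3.7e-03
E = 400 / 3.7e-03
E = 108100 MPa


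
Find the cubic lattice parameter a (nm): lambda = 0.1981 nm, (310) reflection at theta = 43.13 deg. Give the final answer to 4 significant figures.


d = lambda / (2*sin(theta))
d = 0.1981 / (2*sin(43.13 deg))
d = 0.144883 nm
a = d * sqrt(h^2+k^2+l^2) = 0.144883 * sqrt(10)
a = 0.4582 nm


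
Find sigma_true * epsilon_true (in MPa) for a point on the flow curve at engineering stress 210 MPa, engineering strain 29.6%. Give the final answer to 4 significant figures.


sigma_true = sigma_eng * (1 + epsilon_eng)
sigma_true = 210 * (1 + 0.296) = 272.16 MPa
epsilon_true = ln(1 + epsilon_eng)
epsilon_true = ln(1 + 0.296) = 0.259283
sigma_true * epsilon_true = 272.16 * 0.259283 = 70.57 MPa


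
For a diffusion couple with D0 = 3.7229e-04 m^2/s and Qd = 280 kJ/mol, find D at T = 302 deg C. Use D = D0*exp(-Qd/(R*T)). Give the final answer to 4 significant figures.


D = D0 * exp(-Qd / (R*T))
T = 575.15 K
D = 3.7229e-04 * exp(-280e3 / (8.314 * 575.15))
D = 1.382e-29 m^2/s


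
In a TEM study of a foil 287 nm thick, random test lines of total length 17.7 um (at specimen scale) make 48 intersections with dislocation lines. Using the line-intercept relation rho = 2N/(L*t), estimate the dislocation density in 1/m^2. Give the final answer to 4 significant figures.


rho = 2N / (L * t)
L = 17.7 um = 1.77e-05 m, t = 287 nm = 2.87e-07 m
rho = 2 * 48 / (1.77e-05 * 2.87e-07)
rho = 1.89e+13 1/m^2


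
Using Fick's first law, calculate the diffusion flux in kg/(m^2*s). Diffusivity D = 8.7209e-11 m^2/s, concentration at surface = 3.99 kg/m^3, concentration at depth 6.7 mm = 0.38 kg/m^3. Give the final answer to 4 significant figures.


J = -D * (dC/dx) = D * (C1 - C2) / dx
J = 8.7209e-11 * (3.99 - 0.38) / 6.7e-03
J = 4.699e-08 kg/(m^2*s)


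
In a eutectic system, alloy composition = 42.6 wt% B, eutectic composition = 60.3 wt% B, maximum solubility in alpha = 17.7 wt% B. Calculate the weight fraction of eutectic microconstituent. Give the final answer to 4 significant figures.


f_primary = (C_e - C0) / (C_e - C_alpha_max)
f_primary = (60.3 - 42.6) / (60.3 - 17.7)
f_primary = 0.415493
f_eutectic = 1 - 0.415493 = 0.5845


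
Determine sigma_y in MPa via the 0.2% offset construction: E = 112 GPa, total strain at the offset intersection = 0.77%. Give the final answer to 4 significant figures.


Offset strain = 0.002
Elastic strain at yield = total_strain - offset = 7.7e-03 - 0.002 = 5.7e-03
sigma_y = E * elastic_strain = 112000 * 5.7e-03
sigma_y = 638.4 MPa


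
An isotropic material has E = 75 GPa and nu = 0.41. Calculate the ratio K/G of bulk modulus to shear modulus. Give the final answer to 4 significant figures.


G = E / (2*(1+nu))
G = 75 / (2*(1+0.41)) = 26.5957 GPa
K = E / (3*(1-2*nu))
K = 75 / (3*(1-2*0.41)) = 138.889 GPa
K/G = 138.889 / 26.5957 = 5.222


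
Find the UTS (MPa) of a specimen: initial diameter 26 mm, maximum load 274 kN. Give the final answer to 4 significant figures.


A0 = pi*(d/2)^2 = pi*(26/2)^2 = 530.929 mm^2
UTS = F_max / A0 = 274*1000 / 530.929
UTS = 516.1 MPa


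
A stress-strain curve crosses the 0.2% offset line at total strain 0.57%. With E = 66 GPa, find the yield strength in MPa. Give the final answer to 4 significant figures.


Offset strain = 0.002
Elastic strain at yield = total_strain - offset = 5.7e-03 - 0.002 = 3.7e-03
sigma_y = E * elastic_strain = 66000 * 3.7e-03
sigma_y = 244.2 MPa


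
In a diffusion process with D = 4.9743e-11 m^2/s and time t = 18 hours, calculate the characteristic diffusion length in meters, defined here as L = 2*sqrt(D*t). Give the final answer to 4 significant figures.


t = 18 hr = 64800 s
Diffusion length = 2*sqrt(D*t)
= 2*sqrt(4.9743e-11 * 64800)
= 3.591e-03 m


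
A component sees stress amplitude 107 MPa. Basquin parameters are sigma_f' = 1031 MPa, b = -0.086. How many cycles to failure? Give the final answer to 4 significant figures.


sigma_a = sigma_f' * (2*Nf)^b
2*Nf = (sigma_a / sigma_f')^(1/b)
2*Nf = (107 / 1031)^(1/-0.086)
2*Nf = 2.7568e+11
Nf = 1.378e+11 cycles


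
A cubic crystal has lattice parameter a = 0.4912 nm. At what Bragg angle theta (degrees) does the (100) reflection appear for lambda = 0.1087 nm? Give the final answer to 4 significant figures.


d = a / sqrt(h^2+k^2+l^2)
d = 0.4912 / sqrt(1) = 0.4912 nm
lambda = 2*d*sin(theta)  =>  sin(theta) = lambda / (2*d)
sin(theta) = 0.1087 / (2 * 0.4912) = 0.110647
theta = 6.353 deg


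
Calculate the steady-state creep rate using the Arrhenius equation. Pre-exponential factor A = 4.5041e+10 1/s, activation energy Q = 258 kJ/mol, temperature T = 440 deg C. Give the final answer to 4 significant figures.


rate = A * exp(-Q / (R*T))
T = 440 + 273.15 = 713.15 K
rate = 4.5041e+10 * exp(-258e3 / (8.314 * 713.15))
rate = 5.698e-09 1/s


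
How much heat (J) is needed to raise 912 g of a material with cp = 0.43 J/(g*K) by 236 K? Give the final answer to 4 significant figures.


Q = m * cp * dT
Q = 912 * 0.43 * 236
Q = 92550 J


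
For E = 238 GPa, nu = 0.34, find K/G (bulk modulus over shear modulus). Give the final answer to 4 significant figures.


G = E / (2*(1+nu))
G = 238 / (2*(1+0.34)) = 88.806 GPa
K = E / (3*(1-2*nu))
K = 238 / (3*(1-2*0.34)) = 247.917 GPa
K/G = 247.917 / 88.806 = 2.792


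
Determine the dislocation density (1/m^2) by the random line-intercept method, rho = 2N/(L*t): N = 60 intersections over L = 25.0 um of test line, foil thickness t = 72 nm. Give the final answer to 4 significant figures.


rho = 2N / (L * t)
L = 25.0 um = 2.5e-05 m, t = 72 nm = 7.2e-08 m
rho = 2 * 60 / (2.5e-05 * 7.2e-08)
rho = 6.667e+13 1/m^2


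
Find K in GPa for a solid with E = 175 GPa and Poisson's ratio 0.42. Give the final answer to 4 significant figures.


K = E / (3*(1-2*nu))
K = 175 / (3*(1-2*0.42))
K = 364.6 GPa


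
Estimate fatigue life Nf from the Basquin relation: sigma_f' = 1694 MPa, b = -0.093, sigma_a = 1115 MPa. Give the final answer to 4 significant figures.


sigma_a = sigma_f' * (2*Nf)^b
2*Nf = (sigma_a / sigma_f')^(1/b)
2*Nf = (1115 / 1694)^(1/-0.093)
2*Nf = 89.7641
Nf = 44.88 cycles


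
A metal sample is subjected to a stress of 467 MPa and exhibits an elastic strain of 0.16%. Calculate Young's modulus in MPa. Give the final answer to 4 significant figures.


E = sigma / epsilon
epsilon = 0.16% = 1.6e-03
E = 467 / 1.6e-03
E = 291900 MPa


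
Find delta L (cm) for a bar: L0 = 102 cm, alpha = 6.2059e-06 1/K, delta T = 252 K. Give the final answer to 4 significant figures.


dL = L0 * alpha * dT
dL = 102 * 6.2059e-06 * 252
dL = 0.1595 cm


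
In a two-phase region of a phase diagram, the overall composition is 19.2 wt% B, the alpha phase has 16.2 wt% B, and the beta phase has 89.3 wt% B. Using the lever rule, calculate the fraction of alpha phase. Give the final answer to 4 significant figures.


f_alpha = (C_beta - C0) / (C_beta - C_alpha)
f_alpha = (89.3 - 19.2) / (89.3 - 16.2)
f_alpha = 0.959


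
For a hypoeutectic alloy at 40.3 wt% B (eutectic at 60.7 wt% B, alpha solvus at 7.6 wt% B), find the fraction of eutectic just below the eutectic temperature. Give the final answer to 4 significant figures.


f_primary = (C_e - C0) / (C_e - C_alpha_max)
f_primary = (60.7 - 40.3) / (60.7 - 7.6)
f_primary = 0.384181
f_eutectic = 1 - 0.384181 = 0.6158


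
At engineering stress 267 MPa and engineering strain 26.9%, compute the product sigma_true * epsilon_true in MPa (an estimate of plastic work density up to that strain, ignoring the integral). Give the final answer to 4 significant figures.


sigma_true = sigma_eng * (1 + epsilon_eng)
sigma_true = 267 * (1 + 0.269) = 338.823 MPa
epsilon_true = ln(1 + epsilon_eng)
epsilon_true = ln(1 + 0.269) = 0.238229
sigma_true * epsilon_true = 338.823 * 0.238229 = 80.72 MPa


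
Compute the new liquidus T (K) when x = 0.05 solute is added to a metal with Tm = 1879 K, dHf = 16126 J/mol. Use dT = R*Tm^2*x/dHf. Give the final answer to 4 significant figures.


dT = R*Tm^2*x / dHf
dT = 8.314 * 1879^2 * 0.05 / 16126
dT = 91.0137 K
T_new = 1879 - 91.0137 = 1788 K


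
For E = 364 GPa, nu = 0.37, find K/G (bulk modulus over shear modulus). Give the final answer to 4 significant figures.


G = E / (2*(1+nu))
G = 364 / (2*(1+0.37)) = 132.847 GPa
K = E / (3*(1-2*nu))
K = 364 / (3*(1-2*0.37)) = 466.667 GPa
K/G = 466.667 / 132.847 = 3.513


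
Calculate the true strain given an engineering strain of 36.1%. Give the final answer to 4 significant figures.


epsilon_true = ln(1 + epsilon_eng)
epsilon_true = ln(1 + 0.361)
epsilon_true = 0.3082


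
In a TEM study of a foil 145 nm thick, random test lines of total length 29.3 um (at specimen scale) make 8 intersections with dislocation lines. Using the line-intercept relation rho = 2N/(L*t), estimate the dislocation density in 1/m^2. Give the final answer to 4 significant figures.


rho = 2N / (L * t)
L = 29.3 um = 2.93e-05 m, t = 145 nm = 1.45e-07 m
rho = 2 * 8 / (2.93e-05 * 1.45e-07)
rho = 3.766e+12 1/m^2


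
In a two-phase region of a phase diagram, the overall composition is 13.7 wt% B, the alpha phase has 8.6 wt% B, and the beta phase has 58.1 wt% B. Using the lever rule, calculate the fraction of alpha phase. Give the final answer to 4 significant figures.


f_alpha = (C_beta - C0) / (C_beta - C_alpha)
f_alpha = (58.1 - 13.7) / (58.1 - 8.6)
f_alpha = 0.897


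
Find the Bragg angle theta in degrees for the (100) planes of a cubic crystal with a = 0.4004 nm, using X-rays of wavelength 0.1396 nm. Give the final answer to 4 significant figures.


d = a / sqrt(h^2+k^2+l^2)
d = 0.4004 / sqrt(1) = 0.4004 nm
lambda = 2*d*sin(theta)  =>  sin(theta) = lambda / (2*d)
sin(theta) = 0.1396 / (2 * 0.4004) = 0.174326
theta = 10.04 deg


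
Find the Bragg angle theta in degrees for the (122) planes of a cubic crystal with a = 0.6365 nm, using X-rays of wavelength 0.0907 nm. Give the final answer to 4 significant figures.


d = a / sqrt(h^2+k^2+l^2)
d = 0.6365 / sqrt(9) = 0.212167 nm
lambda = 2*d*sin(theta)  =>  sin(theta) = lambda / (2*d)
sin(theta) = 0.0907 / (2 * 0.212167) = 0.213747
theta = 12.34 deg


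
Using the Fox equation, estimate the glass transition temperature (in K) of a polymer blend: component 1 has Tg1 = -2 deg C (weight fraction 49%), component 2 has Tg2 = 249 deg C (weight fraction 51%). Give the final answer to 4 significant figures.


1/Tg = w1/Tg1 + w2/Tg2 (in Kelvin)
Tg1 = 271.15 K, Tg2 = 522.15 K
1/Tg = 0.49/271.15 + 0.51/522.15
Tg = 359.2 K


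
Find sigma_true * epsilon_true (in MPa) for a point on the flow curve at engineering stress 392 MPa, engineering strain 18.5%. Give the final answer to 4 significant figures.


sigma_true = sigma_eng * (1 + epsilon_eng)
sigma_true = 392 * (1 + 0.185) = 464.52 MPa
epsilon_true = ln(1 + epsilon_eng)
epsilon_true = ln(1 + 0.185) = 0.169743
sigma_true * epsilon_true = 464.52 * 0.169743 = 78.85 MPa


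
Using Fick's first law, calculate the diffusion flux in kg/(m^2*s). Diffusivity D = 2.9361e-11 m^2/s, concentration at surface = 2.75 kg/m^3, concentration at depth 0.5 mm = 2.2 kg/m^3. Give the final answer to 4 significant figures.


J = -D * (dC/dx) = D * (C1 - C2) / dx
J = 2.9361e-11 * (2.75 - 2.2) / 5e-04
J = 3.23e-08 kg/(m^2*s)


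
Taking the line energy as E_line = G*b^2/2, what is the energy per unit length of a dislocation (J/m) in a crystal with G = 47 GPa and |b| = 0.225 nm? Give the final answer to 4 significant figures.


E = G*b^2/2
b = 0.225 nm = 2.25e-10 m
G = 47 GPa = 4.7e+10 Pa
E = 0.5 * 4.7e+10 * (2.25e-10)^2
E = 1.19e-09 J/m


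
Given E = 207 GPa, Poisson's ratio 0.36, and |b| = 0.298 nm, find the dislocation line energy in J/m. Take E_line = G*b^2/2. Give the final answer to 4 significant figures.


Step 1: G = E / (2*(1+nu))
G = 207 / (2*(1+0.36)) = 76.1029 GPa = 7.61029e+10 Pa
Step 2: E_line = G*b^2/2
b = 0.298 nm = 2.98e-10 m
E_line = 0.5 * 7.61029e+10 * (2.98e-10)^2 = 3.379e-09 J/m


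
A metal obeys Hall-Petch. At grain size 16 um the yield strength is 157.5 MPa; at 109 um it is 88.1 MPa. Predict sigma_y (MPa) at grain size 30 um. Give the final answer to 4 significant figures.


sigma_y = sigma0 + k / sqrt(d)
1/sqrt(d1) = 1/sqrt(1.6e-05) = 250;  1/sqrt(d2) = 95.7826
k = (sigma1 - sigma2) / (1/sqrt(d1) - 1/sqrt(d2)) = (157.5 - 88.1) / (250 - 95.7826) = 0.450014 MPa*m^0.5
sigma0 = sigma1 - k/sqrt(d1) = 157.5 - 0.450014*250 = 44.9965 MPa
sigma_y(d3) = 44.9965 + 0.450014 / sqrt(3e-05) = 127.2 MPa
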